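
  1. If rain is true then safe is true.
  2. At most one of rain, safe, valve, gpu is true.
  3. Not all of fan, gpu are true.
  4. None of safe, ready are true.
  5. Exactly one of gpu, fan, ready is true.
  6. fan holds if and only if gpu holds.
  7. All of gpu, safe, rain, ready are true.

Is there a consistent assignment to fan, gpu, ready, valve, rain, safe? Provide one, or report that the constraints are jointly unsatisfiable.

Case ready = True:
  Constraint (4) is violated (ready=T) — contradiction.
Case ready = False:
  Constraint (7) is violated (ready=F) — contradiction.
Both cases fail — unsatisfiable.

Unsatisfiable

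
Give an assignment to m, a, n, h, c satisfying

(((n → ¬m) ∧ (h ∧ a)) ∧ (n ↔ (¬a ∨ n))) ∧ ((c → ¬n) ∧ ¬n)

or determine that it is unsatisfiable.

m = False; a = True; n = False; h = True; c = False

  ((n → ¬m) ∧ (h ∧ a)) ∧ (n ↔ (¬a ∨ n)) = True
    (n → ¬m) ∧ (h ∧ a) = True
      n → ¬m = True
        ¬m = True
      h ∧ a = True
    n ↔ (¬a ∨ n) = True
      ¬a ∨ n = False
        ¬a = False
  (c → ¬n) ∧ ¬n = True
    c → ¬n = True
      ¬n = True
    ¬n = True
Both conjuncts True, so the formula holds.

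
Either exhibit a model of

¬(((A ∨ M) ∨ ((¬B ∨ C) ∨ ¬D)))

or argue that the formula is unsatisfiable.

C = False, D = True, B = True, M = False, A = False

  ¬(((A ∨ M) ∨ ((¬B ∨ C) ∨ ¬D))) = True
    (A ∨ M) ∨ ((¬B ∨ C) ∨ ¬D) = False
      A ∨ M = False
      (¬B ∨ C) ∨ ¬D = False
        ¬B ∨ C = False
          ¬B = False
        ¬D = False
The formula evaluates to True.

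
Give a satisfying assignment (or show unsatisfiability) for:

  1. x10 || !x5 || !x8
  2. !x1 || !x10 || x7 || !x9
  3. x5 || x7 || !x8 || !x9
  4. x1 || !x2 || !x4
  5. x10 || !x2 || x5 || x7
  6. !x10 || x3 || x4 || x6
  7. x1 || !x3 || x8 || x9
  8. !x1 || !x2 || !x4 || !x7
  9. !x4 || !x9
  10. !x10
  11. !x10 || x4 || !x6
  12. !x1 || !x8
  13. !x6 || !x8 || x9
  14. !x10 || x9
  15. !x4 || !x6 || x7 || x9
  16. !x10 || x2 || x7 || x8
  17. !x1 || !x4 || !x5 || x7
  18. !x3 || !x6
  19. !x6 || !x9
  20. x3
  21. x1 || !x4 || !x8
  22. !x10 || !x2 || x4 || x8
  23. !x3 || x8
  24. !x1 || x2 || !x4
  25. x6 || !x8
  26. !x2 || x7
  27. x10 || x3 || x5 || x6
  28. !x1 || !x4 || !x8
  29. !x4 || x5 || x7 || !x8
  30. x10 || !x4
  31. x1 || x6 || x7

Unsatisfiable — no assignment works.

Case x3 = True:
  (!x10) forces x10 = False.
  (!x3 || !x6) forces x6 = False.
  (!x3 || x8) forces x8 = True.
  Clause (x6 || !x8) is falsified — contradiction.
Case x3 = False:
  Clause (x3) is falsified — contradiction.
Both cases fail, so the formula is unsatisfiable.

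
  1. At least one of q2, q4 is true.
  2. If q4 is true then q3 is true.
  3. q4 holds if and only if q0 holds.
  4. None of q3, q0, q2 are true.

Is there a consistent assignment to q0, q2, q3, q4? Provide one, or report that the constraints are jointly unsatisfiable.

Case q2 = True:
  Constraint (4) is violated (q2=T) — contradiction.
Case q2 = False:
  (1) with q2=F forces q4 = True.
  (2) with q4=T forces q3 = True.
  Constraint (4) is violated (q3=T) — contradiction.
Both cases fail — unsatisfiable.

The formula is unsatisfiable.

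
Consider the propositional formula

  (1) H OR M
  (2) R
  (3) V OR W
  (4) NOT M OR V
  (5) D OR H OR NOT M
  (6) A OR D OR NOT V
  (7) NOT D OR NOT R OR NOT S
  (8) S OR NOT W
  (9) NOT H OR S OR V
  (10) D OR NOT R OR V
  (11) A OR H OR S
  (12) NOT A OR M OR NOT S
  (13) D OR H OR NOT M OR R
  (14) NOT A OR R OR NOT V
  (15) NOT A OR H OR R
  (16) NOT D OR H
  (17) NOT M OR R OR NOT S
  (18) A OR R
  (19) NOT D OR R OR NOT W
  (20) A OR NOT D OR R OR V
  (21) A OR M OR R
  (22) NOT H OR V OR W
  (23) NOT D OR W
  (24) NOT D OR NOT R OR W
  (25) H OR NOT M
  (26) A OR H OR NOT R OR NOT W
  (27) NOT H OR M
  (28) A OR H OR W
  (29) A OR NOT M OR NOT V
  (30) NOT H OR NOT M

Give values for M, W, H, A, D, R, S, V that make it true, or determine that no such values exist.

Unsatisfiable — no assignment works.

Case H = True:
  (R) forces R = True.
  (NOT H OR M) forces M = True.
  Clause (NOT H OR NOT M) is falsified — contradiction.
Case H = False:
  (H OR M) forces M = True.
  Clause (H OR NOT M) is falsified — contradiction.
Both cases fail, so the formula is unsatisfiable.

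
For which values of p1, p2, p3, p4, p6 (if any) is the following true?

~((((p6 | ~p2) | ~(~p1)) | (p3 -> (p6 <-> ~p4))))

p1 = False; p2 = True; p3 = True; p4 = False; p6 = False

  ~((((p6 | ~p2) | ~(~p1)) | (p3 -> (p6 <-> ~p4)))) = True
    ((p6 | ~p2) | ~(~p1)) | (p3 -> (p6 <-> ~p4)) = False
      (p6 | ~p2) | ~(~p1) = False
        p6 | ~p2 = False
          ~p2 = False
        ~(~p1) = False
          ~p1 = True
      p3 -> (p6 <-> ~p4) = False
        p6 <-> ~p4 = False
          ~p4 = True
The formula evaluates to True.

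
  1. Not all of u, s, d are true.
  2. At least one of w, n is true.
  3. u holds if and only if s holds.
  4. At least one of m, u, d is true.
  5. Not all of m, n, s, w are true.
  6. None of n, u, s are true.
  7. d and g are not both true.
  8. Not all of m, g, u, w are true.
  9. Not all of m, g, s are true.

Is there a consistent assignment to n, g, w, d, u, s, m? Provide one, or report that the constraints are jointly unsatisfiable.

n=F, g=F, w=T, d=T, u=F, s=F, m=F

  (1) {u, s, d}: 1/3 true — not all ✓
  (2) {w, n}: 1 true — at least one ✓
  (3) u=F, s=F — same ✓
  (4) {m, u, d}: 1 true — at least one ✓
  (5) {m, n, s, w}: 1/4 true — not all ✓
  (6) {n, u, s}: 0 true — none ✓
  (7) d=T, g=F — not both ✓
  (8) {m, g, u, w}: 1/4 true — not all ✓
  (9) {m, g, s}: 0/3 true — not all ✓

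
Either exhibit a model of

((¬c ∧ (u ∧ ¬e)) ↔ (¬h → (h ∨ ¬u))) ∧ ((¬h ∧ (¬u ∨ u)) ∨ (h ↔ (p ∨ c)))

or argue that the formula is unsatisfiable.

h=F; u=T; c=F; p=T; e=T

  (¬c ∧ (u ∧ ¬e)) ↔ (¬h → (h ∨ ¬u)) = True
    ¬c ∧ (u ∧ ¬e) = False
      ¬c = True
      u ∧ ¬e = False
        ¬e = False
    ¬h → (h ∨ ¬u) = False
      ¬h = True
      h ∨ ¬u = False
        ¬u = False
  (¬h ∧ (¬u ∨ u)) ∨ (h ↔ (p ∨ c)) = True
    ¬h ∧ (¬u ∨ u) = True
      ¬h = True
      ¬u ∨ u = True
        ¬u = False
    h ↔ (p ∨ c) = False
      p ∨ c = True
Both conjuncts True, so the formula holds.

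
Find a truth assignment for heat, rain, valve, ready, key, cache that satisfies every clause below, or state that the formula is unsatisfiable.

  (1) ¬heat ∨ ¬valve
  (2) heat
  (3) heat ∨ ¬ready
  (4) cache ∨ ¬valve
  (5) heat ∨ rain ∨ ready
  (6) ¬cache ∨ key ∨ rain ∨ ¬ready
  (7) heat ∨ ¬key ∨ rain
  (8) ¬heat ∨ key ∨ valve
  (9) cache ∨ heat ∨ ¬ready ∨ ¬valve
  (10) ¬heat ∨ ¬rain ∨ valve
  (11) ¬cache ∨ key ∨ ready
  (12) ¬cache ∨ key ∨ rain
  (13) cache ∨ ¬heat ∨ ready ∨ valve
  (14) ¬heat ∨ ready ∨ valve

heat = True; rain = False; valve = False; ready = True; key = True; cache = False

Unit clause (heat) forces heat = True.
In (¬heat ∨ ¬valve) only ¬valve is left, so valve = False.
In (¬heat ∨ key ∨ valve) only key is left, so key = True.
In (¬heat ∨ ¬rain ∨ valve) only ¬rain is left, so rain = False.
In (¬heat ∨ ready ∨ valve) only ready is left, so ready = True.
Set cache = False.
All clauses satisfied.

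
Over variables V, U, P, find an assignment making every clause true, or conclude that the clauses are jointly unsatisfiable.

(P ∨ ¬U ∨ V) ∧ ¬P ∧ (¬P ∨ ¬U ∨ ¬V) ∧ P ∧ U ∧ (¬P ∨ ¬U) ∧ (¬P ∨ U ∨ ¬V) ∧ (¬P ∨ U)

Case P = True:
  Clause (¬P) is falsified — contradiction.
Case P = False:
  Clause (P) is falsified — contradiction.
Both cases fail, so the formula is unsatisfiable.

The formula is unsatisfiable.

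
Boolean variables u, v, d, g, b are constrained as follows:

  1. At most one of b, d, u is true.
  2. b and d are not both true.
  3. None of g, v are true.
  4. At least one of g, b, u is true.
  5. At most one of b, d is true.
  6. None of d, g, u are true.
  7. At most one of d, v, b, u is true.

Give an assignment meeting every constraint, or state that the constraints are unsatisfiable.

u=F, v=F, d=F, g=F, b=T

  (1) {b, d, u}: 1 true — at most one ✓
  (2) b=T, d=F — not both ✓
  (3) {g, v}: 0 true — none ✓
  (4) {g, b, u}: 1 true — at least one ✓
  (5) {b, d}: 1 true — at most one ✓
  (6) {d, g, u}: 0 true — none ✓
  (7) {d, v, b, u}: 1 true — at most one ✓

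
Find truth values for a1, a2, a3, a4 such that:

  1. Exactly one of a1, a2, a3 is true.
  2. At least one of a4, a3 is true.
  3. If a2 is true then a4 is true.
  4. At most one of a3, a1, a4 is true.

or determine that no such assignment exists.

a1 = False; a2 = False; a3 = True; a4 = False

  (1) {a1, a2, a3}: 1 true — exactly one ✓
  (2) {a4, a3}: 1 true — at least one ✓
  (3) a2=F ⇒ a4: vacuous ✓
  (4) {a3, a1, a4}: 1 true — at most one ✓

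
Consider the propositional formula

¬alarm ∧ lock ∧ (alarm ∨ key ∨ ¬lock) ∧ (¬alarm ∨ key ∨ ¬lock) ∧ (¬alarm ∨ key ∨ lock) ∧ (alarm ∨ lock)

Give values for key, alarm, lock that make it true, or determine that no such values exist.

key = True, alarm = False, lock = True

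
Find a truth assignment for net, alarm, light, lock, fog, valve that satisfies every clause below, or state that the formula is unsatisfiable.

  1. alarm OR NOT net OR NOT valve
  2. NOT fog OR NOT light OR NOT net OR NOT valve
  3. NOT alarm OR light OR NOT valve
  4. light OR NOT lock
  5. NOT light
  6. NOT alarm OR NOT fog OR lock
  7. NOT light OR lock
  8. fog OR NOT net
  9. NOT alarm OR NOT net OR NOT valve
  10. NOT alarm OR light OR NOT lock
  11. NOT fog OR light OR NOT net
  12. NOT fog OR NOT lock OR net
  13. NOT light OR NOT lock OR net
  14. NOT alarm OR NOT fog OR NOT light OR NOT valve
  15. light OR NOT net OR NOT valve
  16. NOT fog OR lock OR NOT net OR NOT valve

Unit clause (NOT light) forces light = False.
In (light OR NOT lock) only NOT lock is left, so lock = False.
Try net = True:
  (fog OR NOT net) forces fog = True.
  clause (NOT fog OR light OR NOT net) is falsified — backtrack.
So net = False.
Set alarm = False.
Set fog = True.
Set valve = True.
All clauses satisfied.

net = False, alarm = False, light = False, lock = False, fog = True, valve = True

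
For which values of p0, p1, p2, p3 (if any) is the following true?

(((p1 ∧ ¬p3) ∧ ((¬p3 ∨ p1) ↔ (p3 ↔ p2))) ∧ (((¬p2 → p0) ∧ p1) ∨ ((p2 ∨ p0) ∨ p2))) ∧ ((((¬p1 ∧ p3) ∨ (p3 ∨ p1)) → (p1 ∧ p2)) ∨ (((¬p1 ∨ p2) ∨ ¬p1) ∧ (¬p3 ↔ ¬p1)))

Case p1 = True: the formula simplifies to ((¬p3 ∧ (p3 ↔ p2)) ∧ ((¬p2 → p0) ∨ ((p2 ∨ p0) ∨ p2))) ∧ (p2 ∨ (p2 ∧ p3)).
  p2 = True: simplifies to ¬p3 ∧ p3.
    p3 = True: the conjunct ¬p3 is False.
    p3 = False: the conjunct p3 is False.
  p2 = False: the conjunct p2 ∨ (p2 ∧ p3) becomes False ∨ (False ∧ p3) = False.
Case p1 = False: the conjunct p1 is False.
Both cases fail — unsatisfiable.

Unsatisfiable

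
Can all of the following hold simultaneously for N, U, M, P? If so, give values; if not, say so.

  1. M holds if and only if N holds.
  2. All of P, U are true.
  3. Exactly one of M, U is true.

N = False, U = True, M = False, P = True

  (1) M=F, N=F — same ✓
  (2) {P, U}: all 2 true ✓
  (3) {M, U}: 1 true — exactly one ✓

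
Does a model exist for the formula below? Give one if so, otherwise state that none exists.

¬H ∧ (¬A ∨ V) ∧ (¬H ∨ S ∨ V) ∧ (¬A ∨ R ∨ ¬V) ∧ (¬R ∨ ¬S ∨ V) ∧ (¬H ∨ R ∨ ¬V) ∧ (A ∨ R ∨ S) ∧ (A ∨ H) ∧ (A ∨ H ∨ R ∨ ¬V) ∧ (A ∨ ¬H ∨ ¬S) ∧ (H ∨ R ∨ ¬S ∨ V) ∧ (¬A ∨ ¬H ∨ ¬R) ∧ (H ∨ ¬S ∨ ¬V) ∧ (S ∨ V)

A=T; H=F; R=T; S=F; V=T

Unit clause (¬H) forces H = False.
In (A ∨ H) only A is left, so A = True.
In (¬A ∨ V) only V is left, so V = True.
In (¬A ∨ R ∨ ¬V) only R is left, so R = True.
In (H ∨ ¬S ∨ ¬V) only ¬S is left, so S = False.
All clauses satisfied.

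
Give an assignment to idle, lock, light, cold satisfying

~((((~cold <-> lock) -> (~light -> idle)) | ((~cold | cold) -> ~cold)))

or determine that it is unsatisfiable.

idle = False; lock = False; light = False; cold = True

  ~((((~cold <-> lock) -> (~light -> idle)) | ((~cold | cold) -> ~cold))) = True
    ((~cold <-> lock) -> (~light -> idle)) | ((~cold | cold) -> ~cold) = False
      (~cold <-> lock) -> (~light -> idle) = False
        ~cold <-> lock = True
          ~cold = False
        ~light -> idle = False
          ~light = True
      (~cold | cold) -> ~cold = False
        ~cold | cold = True
          ~cold = False
        ~cold = False
The formula evaluates to True.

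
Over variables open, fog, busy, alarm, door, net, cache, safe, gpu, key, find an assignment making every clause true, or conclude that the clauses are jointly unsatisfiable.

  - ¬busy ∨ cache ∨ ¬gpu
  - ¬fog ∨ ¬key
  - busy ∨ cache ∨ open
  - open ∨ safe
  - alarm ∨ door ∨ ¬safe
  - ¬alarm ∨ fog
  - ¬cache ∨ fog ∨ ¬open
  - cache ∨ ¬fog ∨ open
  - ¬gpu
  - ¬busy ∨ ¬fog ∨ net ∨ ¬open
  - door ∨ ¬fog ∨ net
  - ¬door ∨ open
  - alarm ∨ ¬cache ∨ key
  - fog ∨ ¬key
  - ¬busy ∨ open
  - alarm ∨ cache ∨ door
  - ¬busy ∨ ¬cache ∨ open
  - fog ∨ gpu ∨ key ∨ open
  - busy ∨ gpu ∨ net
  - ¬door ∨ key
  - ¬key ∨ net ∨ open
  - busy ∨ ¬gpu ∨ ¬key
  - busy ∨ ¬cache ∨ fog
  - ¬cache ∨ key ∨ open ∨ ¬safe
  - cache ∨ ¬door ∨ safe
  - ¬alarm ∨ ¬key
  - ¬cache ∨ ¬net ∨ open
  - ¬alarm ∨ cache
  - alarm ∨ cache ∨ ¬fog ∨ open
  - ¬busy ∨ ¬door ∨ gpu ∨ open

Unit clause (¬gpu) forces gpu = False.
Set open = True.
Try fog = False:
  (¬alarm ∨ fog) forces alarm = False.
  (¬cache ∨ fog ∨ ¬open) forces cache = False.
  (fog ∨ ¬key) forces key = False.
  (alarm ∨ cache ∨ door) forces door = True.
  clause (¬door ∨ key) is falsified — backtrack.
So fog = True.
  then (¬fog ∨ ¬key) forces key = False.
  then (¬door ∨ key) forces door = False.
  then (door ∨ ¬fog ∨ net) forces net = True.
Set busy = False.
Try alarm = False:
  (alarm ∨ door ∨ ¬safe) forces safe = False.
  (alarm ∨ ¬cache ∨ key) forces cache = False.
  clause (alarm ∨ cache ∨ door) is falsified — backtrack.
So alarm = True.
  then (¬alarm ∨ cache) forces cache = True.
Set safe = True.
All clauses satisfied.

open = True, fog = True, busy = False, alarm = True, door = False, net = True, cache = True, safe = True, gpu = False, key = False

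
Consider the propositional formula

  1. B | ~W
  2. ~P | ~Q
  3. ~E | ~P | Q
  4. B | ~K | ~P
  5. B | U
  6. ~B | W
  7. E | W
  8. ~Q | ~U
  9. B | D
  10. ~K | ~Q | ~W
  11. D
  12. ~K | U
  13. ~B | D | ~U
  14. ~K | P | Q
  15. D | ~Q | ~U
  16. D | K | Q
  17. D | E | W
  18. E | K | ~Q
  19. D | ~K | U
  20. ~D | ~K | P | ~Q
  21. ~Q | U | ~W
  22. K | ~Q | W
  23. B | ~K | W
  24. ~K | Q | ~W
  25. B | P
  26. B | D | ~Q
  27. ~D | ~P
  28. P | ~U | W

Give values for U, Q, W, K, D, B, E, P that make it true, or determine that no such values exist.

Unit clause (D) forces D = True.
In (~D | ~P) only ~P is left, so P = False.
In (B | P) only B is left, so B = True.
In (~B | W) only W is left, so W = True.
Set U = False.
  then (~K | U) forces K = False.
  then (~Q | U | ~W) forces Q = False.
Set E = False.
All clauses satisfied.

U = False, Q = False, W = True, K = False, D = True, B = True, E = False, P = False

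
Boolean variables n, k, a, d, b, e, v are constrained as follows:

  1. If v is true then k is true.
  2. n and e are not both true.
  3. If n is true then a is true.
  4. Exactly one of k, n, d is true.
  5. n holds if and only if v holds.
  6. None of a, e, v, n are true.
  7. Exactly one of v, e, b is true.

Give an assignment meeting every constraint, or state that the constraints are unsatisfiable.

n = False, k = False, a = False, d = True, b = True, e = False, v = False

  (1) v=F ⇒ k: vacuous ✓
  (2) n=F, e=F — not both ✓
  (3) n=F ⇒ a: vacuous ✓
  (4) {k, n, d}: 1 true — exactly one ✓
  (5) n=F, v=F — same ✓
  (6) {a, e, v, n}: 0 true — none ✓
  (7) {v, e, b}: 1 true — exactly one ✓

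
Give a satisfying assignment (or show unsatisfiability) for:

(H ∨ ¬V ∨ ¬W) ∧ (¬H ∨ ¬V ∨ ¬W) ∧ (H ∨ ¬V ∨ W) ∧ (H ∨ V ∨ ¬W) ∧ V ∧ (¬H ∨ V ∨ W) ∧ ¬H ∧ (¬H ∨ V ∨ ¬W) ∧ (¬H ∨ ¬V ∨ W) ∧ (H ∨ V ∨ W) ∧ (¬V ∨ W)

Case V = True:
  (¬H) forces H = False.
  (H ∨ ¬V ∨ ¬W) forces W = False.
  Clause (H ∨ ¬V ∨ W) is falsified — contradiction.
Case V = False:
  Clause (V) is falsified — contradiction.
Both cases fail, so the formula is unsatisfiable.

UNSATISFIABLE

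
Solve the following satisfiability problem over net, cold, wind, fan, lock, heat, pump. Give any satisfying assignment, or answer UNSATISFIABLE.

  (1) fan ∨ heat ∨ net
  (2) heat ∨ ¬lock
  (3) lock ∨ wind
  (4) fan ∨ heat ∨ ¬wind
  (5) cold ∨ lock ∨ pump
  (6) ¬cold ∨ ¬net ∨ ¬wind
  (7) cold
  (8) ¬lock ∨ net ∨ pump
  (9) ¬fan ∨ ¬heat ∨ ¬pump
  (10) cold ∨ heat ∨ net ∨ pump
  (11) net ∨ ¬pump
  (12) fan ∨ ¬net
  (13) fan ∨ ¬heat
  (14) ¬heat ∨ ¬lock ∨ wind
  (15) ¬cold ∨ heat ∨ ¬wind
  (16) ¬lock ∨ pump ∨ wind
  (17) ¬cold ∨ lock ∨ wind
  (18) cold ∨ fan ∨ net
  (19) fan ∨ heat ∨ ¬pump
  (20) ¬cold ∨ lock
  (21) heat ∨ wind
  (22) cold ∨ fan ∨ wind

Case cold = True:
  (¬cold ∨ lock) forces lock = True.
  (heat ∨ ¬lock) forces heat = True.
  (fan ∨ ¬heat) forces fan = True.
  (¬fan ∨ ¬heat ∨ ¬pump) forces pump = False.
  (¬lock ∨ net ∨ pump) forces net = True.
  (¬cold ∨ ¬net ∨ ¬wind) forces wind = False.
  Clause (¬heat ∨ ¬lock ∨ wind) is falsified — contradiction.
Case cold = False:
  Clause (cold) is falsified — contradiction.
Both cases fail, so the formula is unsatisfiable.

Unsatisfiable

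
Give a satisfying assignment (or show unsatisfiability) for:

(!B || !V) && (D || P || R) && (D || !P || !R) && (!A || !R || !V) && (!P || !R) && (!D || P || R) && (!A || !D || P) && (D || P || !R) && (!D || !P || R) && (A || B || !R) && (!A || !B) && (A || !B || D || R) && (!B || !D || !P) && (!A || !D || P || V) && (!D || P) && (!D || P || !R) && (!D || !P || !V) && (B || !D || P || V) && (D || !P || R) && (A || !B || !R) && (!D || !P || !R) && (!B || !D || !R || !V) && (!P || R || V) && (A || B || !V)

Unsatisfiable — no assignment works.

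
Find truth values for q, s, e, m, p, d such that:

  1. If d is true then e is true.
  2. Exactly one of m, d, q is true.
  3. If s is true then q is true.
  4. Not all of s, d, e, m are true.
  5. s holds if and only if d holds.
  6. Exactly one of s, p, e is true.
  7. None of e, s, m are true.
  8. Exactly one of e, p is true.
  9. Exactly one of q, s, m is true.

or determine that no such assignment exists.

q = True, s = False, e = False, m = False, p = True, d = False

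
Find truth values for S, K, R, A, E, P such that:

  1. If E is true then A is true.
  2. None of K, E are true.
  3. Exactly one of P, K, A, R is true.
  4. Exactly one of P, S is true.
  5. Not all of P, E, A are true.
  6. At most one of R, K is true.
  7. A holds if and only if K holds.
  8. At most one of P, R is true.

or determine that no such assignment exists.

S=T, K=F, R=T, A=F, E=F, P=F

  (1) E=F ⇒ A: vacuous ✓
  (2) {K, E}: 0 true — none ✓
  (3) {P, K, A, R}: 1 true — exactly one ✓
  (4) {P, S}: 1 true — exactly one ✓
  (5) {P, E, A}: 0/3 true — not all ✓
  (6) {R, K}: 1 true — at most one ✓
  (7) A=F, K=F — same ✓
  (8) {P, R}: 1 true — at most one ✓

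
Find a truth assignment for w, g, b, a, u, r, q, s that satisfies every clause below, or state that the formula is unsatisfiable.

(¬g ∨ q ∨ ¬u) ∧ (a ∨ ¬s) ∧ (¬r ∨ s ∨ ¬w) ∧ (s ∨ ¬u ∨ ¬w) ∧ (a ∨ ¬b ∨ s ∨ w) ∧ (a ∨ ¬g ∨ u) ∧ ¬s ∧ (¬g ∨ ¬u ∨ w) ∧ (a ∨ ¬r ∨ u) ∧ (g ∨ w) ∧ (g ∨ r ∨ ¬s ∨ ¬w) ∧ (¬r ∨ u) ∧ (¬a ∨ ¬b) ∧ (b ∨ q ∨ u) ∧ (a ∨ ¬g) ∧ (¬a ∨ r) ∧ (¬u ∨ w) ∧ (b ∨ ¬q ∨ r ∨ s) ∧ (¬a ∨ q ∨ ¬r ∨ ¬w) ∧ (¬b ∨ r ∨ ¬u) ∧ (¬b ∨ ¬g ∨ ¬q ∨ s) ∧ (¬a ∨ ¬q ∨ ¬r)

Unit clause (¬s) forces s = False.
Try w = False:
  (g ∨ w) forces g = True.
  (¬g ∨ ¬u ∨ w) forces u = False.
  (a ∨ ¬g ∨ u) forces a = True.
  (¬r ∨ u) forces r = False.
  clause (¬a ∨ r) is falsified — backtrack.
So w = True.
  then (¬r ∨ s ∨ ¬w) forces r = False.
  then (s ∨ ¬u ∨ ¬w) forces u = False.
  then (¬a ∨ r) forces a = False.
  then (a ∨ ¬g ∨ u) forces g = False.
Set b = True.
Set q = True.
All clauses satisfied.

w = True, g = False, b = True, a = False, u = False, r = False, q = True, s = False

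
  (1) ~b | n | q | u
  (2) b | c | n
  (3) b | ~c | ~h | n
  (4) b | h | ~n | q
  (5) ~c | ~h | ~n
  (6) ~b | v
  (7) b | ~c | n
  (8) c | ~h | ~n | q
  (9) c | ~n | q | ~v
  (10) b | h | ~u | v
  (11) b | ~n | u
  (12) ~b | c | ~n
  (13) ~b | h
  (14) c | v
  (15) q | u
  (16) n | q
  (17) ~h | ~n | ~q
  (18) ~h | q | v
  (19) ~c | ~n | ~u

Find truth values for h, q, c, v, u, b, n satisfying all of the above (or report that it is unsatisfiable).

Set h = True.
Try q = False:
  (q | u) forces u = True.
  (n | q) forces n = True.
  (~c | ~h | ~n) forces c = False.
  clause (c | ~h | ~n | q) is falsified — backtrack.
So q = True.
  then (~h | ~n | ~q) forces n = False.
Set c = True.
  then (b | ~c | ~h | n) forces b = True.
  then (~b | v) forces v = True.
Set u = True.
All clauses satisfied.

h = True, q = True, c = True, v = True, u = True, b = True, n = False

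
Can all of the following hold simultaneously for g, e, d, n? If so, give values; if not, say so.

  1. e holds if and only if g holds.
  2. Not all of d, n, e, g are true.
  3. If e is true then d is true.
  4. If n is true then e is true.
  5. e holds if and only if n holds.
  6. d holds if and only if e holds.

g = False, e = False, d = False, n = False

  (1) e=F, g=F — same ✓
  (2) {d, n, e, g}: 0/4 true — not all ✓
  (3) e=F ⇒ d: vacuous ✓
  (4) n=F ⇒ e: vacuous ✓
  (5) e=F, n=F — same ✓
  (6) d=F, e=F — same ✓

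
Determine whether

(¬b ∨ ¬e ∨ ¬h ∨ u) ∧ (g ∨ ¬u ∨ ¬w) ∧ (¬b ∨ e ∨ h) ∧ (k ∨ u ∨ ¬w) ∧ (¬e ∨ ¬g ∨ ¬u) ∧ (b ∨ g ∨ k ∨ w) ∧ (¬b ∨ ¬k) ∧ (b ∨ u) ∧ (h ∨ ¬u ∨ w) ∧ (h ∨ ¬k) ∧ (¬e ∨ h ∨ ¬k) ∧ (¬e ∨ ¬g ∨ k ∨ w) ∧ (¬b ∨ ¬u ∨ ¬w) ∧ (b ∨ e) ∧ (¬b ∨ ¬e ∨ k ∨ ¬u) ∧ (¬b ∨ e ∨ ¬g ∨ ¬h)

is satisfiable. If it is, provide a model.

g = False; w = False; b = True; h = True; u = True; k = False; e = False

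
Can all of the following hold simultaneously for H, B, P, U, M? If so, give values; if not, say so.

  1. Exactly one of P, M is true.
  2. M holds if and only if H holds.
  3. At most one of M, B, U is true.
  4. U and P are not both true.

H=T, B=F, P=F, U=F, M=T

  (1) {P, M}: 1 true — exactly one ✓
  (2) M=T, H=T — same ✓
  (3) {M, B, U}: 1 true — at most one ✓
  (4) U=F, P=F — not both ✓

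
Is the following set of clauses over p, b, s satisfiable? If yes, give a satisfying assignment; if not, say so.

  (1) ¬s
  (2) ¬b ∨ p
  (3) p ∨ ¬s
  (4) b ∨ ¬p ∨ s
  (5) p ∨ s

p: True; b: True; s: False

Unit clause (¬s) forces s = False.
In (p ∨ s) only p is left, so p = True.
In (b ∨ ¬p ∨ s) only b is left, so b = True.
All clauses satisfied.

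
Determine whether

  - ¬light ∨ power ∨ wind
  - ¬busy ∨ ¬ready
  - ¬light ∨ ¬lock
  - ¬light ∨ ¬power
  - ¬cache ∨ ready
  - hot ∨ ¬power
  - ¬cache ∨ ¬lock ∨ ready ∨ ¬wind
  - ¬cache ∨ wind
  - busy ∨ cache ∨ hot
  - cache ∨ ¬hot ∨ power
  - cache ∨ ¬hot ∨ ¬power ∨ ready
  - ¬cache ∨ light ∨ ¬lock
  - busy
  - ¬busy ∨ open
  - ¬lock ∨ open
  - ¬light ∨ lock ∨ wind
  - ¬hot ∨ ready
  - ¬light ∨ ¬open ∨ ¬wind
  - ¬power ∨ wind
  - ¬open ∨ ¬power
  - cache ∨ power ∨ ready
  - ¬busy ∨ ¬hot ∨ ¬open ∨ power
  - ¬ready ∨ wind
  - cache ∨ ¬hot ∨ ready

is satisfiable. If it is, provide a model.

No satisfying assignment exists.

Case busy = True:
  (¬busy ∨ ¬ready) forces ready = False.
  (¬cache ∨ ready) forces cache = False.
  (¬busy ∨ open) forces open = True.
  (¬hot ∨ ready) forces hot = False.
  (hot ∨ ¬power) forces power = False.
  Clause (cache ∨ power ∨ ready) is falsified — contradiction.
Case busy = False:
  Clause (busy) is falsified — contradiction.
Both cases fail, so the formula is unsatisfiable.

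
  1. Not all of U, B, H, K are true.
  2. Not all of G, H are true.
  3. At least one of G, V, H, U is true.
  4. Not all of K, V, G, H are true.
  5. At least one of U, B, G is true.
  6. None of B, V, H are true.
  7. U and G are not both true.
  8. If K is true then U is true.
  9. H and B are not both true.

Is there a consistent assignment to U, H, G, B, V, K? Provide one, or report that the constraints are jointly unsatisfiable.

U=T, H=F, G=F, B=F, V=F, K=F

  (1) {U, B, H, K}: 1/4 true — not all ✓
  (2) {G, H}: 0/2 true — not all ✓
  (3) {G, V, H, U}: 1 true — at least one ✓
  (4) {K, V, G, H}: 0/4 true — not all ✓
  (5) {U, B, G}: 1 true — at least one ✓
  (6) {B, V, H}: 0 true — none ✓
  (7) U=T, G=F — not both ✓
  (8) K=F ⇒ U: vacuous ✓
  (9) H=F, B=F — not both ✓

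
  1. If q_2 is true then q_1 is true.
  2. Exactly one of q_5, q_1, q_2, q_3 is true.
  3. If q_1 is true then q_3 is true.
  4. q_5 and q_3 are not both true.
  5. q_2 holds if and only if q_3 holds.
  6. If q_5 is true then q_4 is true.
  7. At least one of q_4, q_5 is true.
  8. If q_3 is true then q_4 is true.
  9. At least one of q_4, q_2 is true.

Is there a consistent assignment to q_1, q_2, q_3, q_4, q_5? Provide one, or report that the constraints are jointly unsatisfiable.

q_1: False, q_2: False, q_3: False, q_4: True, q_5: True

  (1) q_2=F ⇒ q_1: vacuous ✓
  (2) {q_5, q_1, q_2, q_3}: 1 true — exactly one ✓
  (3) q_1=F ⇒ q_3: vacuous ✓
  (4) q_5=T, q_3=F — not both ✓
  (5) q_2=F, q_3=F — same ✓
  (6) q_5=T ⇒ q_4: T ✓
  (7) {q_4, q_5}: 2 true — at least one ✓
  (8) q_3=F ⇒ q_4: vacuous ✓
  (9) {q_4, q_2}: 1 true — at least one ✓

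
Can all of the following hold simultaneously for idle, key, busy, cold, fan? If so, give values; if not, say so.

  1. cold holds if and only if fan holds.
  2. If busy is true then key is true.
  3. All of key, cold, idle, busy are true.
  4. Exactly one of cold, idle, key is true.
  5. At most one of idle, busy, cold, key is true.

UNSATISFIABLE

Case idle = True:
  (3) forces key = True.
  Constraint (4) is violated (idle=T, key=T) — contradiction.
Case idle = False:
  Constraint (3) is violated (idle=F) — contradiction.
Both cases fail — unsatisfiable.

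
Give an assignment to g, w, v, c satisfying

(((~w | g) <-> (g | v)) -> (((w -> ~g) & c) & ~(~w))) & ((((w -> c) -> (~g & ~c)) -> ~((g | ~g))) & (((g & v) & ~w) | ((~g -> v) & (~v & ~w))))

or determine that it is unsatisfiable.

Case w = True: the conjunct ((g & v) & ~w) | ((~g -> v) & (~v & ~w)) becomes ((g & v) & False) | ((~g -> v) & False) = False.
Case w = False: the formula simplifies to ~((g | v)) & (((~g & ~c) -> ~((g | ~g))) & ((g & v) | ((~g -> v) & ~v))).
  g = True: the conjunct ~((g | v)) becomes ~((True | v)) = False.
  g = False: simplifies to ~v & (c & (v & ~v)).
    v = True: the conjunct ~v is False.
    v = False: the conjunct v is False.
Both cases fail — unsatisfiable.

UNSATISFIABLE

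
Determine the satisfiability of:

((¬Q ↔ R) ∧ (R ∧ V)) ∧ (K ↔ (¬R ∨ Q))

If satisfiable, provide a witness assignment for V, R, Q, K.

V: True; R: True; Q: False; K: False

  (¬Q ↔ R) ∧ (R ∧ V) = True
    ¬Q ↔ R = True
      ¬Q = True
    R ∧ V = True
  K ↔ (¬R ∨ Q) = True
    ¬R ∨ Q = False
      ¬R = False
Both conjuncts True, so the formula holds.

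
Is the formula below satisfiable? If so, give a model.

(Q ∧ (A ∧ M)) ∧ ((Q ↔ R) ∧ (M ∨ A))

Q=T; R=T; M=T; A=T

  Q ∧ (A ∧ M) = True
    A ∧ M = True
  (Q ↔ R) ∧ (M ∨ A) = True
    Q ↔ R = True
    M ∨ A = True
Both conjuncts True, so the formula holds.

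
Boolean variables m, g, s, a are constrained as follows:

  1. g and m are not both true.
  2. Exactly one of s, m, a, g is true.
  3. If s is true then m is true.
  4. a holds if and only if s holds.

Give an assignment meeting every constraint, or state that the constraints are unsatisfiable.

m = True, g = False, s = False, a = False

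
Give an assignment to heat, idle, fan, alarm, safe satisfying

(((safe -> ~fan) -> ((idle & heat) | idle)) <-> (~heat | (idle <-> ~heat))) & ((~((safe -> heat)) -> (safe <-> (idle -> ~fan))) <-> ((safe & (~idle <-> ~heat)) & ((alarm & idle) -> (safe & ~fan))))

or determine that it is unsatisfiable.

heat: False, idle: True, fan: True, alarm: True, safe: True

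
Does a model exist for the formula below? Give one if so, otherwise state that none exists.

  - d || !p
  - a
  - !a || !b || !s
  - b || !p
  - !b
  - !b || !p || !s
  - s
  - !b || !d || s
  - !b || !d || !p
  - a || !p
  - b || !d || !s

s=T; b=F; a=T; p=F; d=F

Unit clause (a) forces a = True.
Unit clause (!b) forces b = False.
Unit clause (s) forces s = True.
In (b || !d || !s) only !d is left, so d = False.
In (d || !p) only !p is left, so p = False.
All clauses satisfied.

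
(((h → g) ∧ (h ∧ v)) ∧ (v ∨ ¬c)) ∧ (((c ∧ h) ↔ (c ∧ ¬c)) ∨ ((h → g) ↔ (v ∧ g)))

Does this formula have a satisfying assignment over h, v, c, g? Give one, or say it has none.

h: True; v: True; c: False; g: True

  ((h → g) ∧ (h ∧ v)) ∧ (v ∨ ¬c) = True
    (h → g) ∧ (h ∧ v) = True
      h → g = True
      h ∧ v = True
    v ∨ ¬c = True
      ¬c = True
  ((c ∧ h) ↔ (c ∧ ¬c)) ∨ ((h → g) ↔ (v ∧ g)) = True
    (c ∧ h) ↔ (c ∧ ¬c) = True
      c ∧ h = False
      c ∧ ¬c = False
        ¬c = True
    (h → g) ↔ (v ∧ g) = True
      h → g = True
      v ∧ g = True
Both conjuncts True, so the formula holds.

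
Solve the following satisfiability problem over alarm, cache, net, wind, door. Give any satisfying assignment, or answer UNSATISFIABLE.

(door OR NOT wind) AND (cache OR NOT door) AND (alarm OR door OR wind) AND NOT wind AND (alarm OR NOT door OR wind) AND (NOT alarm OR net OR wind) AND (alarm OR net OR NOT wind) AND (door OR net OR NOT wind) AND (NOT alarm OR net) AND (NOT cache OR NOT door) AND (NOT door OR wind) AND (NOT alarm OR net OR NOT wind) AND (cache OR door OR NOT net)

Unit clause (NOT wind) forces wind = False.
In (NOT door OR wind) only NOT door is left, so door = False.
In (alarm OR door OR wind) only alarm is left, so alarm = True.
In (NOT alarm OR net OR wind) only net is left, so net = True.
In (cache OR door OR NOT net) only cache is left, so cache = True.
All clauses satisfied.

alarm = True; cache = True; net = True; wind = False; door = False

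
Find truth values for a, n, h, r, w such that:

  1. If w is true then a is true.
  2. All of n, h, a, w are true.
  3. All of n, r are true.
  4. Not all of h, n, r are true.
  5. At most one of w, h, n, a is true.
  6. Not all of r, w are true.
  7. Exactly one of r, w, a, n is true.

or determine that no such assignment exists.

Unsatisfiable — no assignment works.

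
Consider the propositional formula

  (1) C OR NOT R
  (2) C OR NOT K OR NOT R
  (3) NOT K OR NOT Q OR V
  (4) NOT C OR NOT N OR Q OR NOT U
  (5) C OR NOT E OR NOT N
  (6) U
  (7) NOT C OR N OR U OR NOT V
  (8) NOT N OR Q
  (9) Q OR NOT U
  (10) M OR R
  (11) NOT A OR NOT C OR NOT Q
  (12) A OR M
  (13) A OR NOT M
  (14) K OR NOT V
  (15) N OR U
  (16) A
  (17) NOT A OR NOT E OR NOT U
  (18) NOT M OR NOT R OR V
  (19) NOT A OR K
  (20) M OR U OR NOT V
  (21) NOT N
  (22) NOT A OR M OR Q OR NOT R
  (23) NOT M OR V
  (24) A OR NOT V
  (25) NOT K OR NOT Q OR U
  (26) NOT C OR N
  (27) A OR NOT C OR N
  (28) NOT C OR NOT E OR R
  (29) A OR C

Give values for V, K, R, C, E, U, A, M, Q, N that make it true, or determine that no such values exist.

V = True; K = True; R = False; C = False; E = False; U = True; A = True; M = True; Q = True; N = False

Unit clause (U) forces U = True.
In (Q OR NOT U) only Q is left, so Q = True.
Unit clause (A) forces A = True.
In (NOT A OR NOT E OR NOT U) only NOT E is left, so E = False.
In (NOT A OR K) only K is left, so K = True.
Unit clause (NOT N) forces N = False.
In (NOT C OR N) only NOT C is left, so C = False.
In (C OR NOT R) only NOT R is left, so R = False.
In (NOT K OR NOT Q OR V) only V is left, so V = True.
In (M OR R) only M is left, so M = True.
All clauses satisfied.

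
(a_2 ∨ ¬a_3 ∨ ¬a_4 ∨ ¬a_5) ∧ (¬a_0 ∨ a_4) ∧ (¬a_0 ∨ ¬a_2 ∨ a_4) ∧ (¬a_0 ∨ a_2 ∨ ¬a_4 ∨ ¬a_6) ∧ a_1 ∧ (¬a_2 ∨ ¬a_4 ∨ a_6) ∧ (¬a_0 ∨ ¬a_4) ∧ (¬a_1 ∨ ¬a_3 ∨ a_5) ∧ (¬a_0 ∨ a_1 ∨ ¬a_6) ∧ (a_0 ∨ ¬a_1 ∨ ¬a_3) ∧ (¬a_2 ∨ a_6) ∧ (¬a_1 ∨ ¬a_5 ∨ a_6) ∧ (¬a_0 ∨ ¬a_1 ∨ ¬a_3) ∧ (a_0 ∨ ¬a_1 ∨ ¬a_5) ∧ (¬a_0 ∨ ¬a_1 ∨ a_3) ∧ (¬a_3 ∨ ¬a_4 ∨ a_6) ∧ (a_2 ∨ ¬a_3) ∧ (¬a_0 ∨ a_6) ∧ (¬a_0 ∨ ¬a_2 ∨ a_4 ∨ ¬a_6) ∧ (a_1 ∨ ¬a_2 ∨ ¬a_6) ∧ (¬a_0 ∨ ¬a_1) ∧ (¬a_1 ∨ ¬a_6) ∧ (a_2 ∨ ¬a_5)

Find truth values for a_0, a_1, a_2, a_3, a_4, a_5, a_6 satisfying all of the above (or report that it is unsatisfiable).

Unit clause (a_1) forces a_1 = True.
In (¬a_0 ∨ ¬a_1) only ¬a_0 is left, so a_0 = False.
In (¬a_1 ∨ ¬a_6) only ¬a_6 is left, so a_6 = False.
In (a_0 ∨ ¬a_1 ∨ ¬a_3) only ¬a_3 is left, so a_3 = False.
In (¬a_2 ∨ a_6) only ¬a_2 is left, so a_2 = False.
In (¬a_1 ∨ ¬a_5 ∨ a_6) only ¬a_5 is left, so a_5 = False.
Set a_4 = False.
All clauses satisfied.

a_0 = False, a_1 = True, a_2 = False, a_3 = False, a_4 = False, a_5 = False, a_6 = False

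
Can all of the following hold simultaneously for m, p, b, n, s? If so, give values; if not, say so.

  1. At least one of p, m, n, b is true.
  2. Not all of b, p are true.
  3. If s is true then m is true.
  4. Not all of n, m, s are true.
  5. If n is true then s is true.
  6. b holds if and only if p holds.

m = True, p = False, b = False, n = False, s = False

  (1) {p, m, n, b}: 1 true — at least one ✓
  (2) {b, p}: 0/2 true — not all ✓
  (3) s=F ⇒ m: vacuous ✓
  (4) {n, m, s}: 1/3 true — not all ✓
  (5) n=F ⇒ s: vacuous ✓
  (6) b=F, p=F — same ✓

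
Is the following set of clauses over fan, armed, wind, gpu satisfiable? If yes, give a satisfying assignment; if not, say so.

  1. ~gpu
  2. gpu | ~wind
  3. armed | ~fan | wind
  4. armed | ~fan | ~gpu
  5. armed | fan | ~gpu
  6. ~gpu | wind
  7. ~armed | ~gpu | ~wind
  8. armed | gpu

Unit clause (~gpu) forces gpu = False.
In (gpu | ~wind) only ~wind is left, so wind = False.
In (armed | gpu) only armed is left, so armed = True.
Set fan = True.
Check each clause:
  (~gpu): ~gpu holds.
  (gpu | ~wind): ~wind holds.
  (armed | ~fan | wind): armed holds.
  (armed | ~fan | ~gpu): armed holds.
  (armed | fan | ~gpu): armed holds.
  (~gpu | wind): ~gpu holds.
  (~armed | ~gpu | ~wind): ~gpu holds.
  (armed | gpu): armed holds.
All clauses satisfied.

fan: True, armed: True, wind: False, gpu: False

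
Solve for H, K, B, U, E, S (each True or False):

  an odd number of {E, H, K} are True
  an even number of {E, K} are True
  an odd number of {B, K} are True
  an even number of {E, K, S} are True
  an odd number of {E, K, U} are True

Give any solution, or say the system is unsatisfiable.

H = True; K = True; B = False; U = True; E = True; S = False

{E, H, K}: 3 true → odd ✓
{E, K}: 2 true → even ✓
{B, K}: 1 true → odd ✓
{E, K, S}: 2 true → even ✓
{E, K, U}: 3 true → odd ✓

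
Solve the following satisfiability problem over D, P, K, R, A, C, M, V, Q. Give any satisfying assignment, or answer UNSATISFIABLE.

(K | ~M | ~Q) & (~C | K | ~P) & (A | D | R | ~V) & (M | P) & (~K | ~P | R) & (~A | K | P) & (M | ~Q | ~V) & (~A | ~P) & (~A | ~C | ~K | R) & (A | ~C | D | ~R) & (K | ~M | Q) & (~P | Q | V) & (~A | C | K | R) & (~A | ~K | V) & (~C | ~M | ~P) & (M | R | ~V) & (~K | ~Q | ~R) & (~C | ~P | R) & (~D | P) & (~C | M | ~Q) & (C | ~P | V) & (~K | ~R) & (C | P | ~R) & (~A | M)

Set D = False.
Set P = False.
  then (M | P) forces M = True.
Try K = False:
  (K | ~M | ~Q) forces Q = False.
  clause (K | ~M | Q) is falsified — backtrack.
So K = True.
  then (~K | ~R) forces R = False.
Set A = True.
  then (~A | ~C | ~K | R) forces C = False.
  then (~A | ~K | V) forces V = True.
Set Q = False.
All clauses satisfied.

D: False, P: False, K: True, R: False, A: True, C: False, M: True, V: True, Q: False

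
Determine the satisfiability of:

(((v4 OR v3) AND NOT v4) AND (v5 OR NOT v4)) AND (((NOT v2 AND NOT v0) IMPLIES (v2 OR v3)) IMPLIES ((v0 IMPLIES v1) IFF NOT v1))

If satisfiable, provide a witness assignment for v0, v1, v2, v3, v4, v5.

v0 = False, v1 = False, v2 = False, v3 = True, v4 = False, v5 = True

  ((v4 OR v3) AND NOT v4) AND (v5 OR NOT v4) = True
    (v4 OR v3) AND NOT v4 = True
      v4 OR v3 = True
      NOT v4 = True
    v5 OR NOT v4 = True
      NOT v4 = True
  ((NOT v2 AND NOT v0) IMPLIES (v2 OR v3)) IMPLIES ((v0 IMPLIES v1) IFF NOT v1) = True
    (NOT v2 AND NOT v0) IMPLIES (v2 OR v3) = True
      NOT v2 AND NOT v0 = True
        NOT v2 = True
        NOT v0 = True
      v2 OR v3 = True
    (v0 IMPLIES v1) IFF NOT v1 = True
      v0 IMPLIES v1 = True
      NOT v1 = True
Both conjuncts True, so the formula holds.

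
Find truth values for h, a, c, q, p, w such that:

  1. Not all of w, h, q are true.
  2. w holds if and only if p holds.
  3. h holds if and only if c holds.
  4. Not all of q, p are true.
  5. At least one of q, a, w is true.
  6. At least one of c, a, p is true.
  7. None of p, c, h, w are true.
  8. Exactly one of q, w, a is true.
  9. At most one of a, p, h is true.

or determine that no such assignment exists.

h = False; a = True; c = False; q = False; p = False; w = False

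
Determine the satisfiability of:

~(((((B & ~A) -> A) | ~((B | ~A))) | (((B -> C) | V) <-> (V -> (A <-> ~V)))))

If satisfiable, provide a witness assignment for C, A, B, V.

C = False, A = False, B = True, V = False

  ~(((((B & ~A) -> A) | ~((B | ~A))) | (((B -> C) | V) <-> (V -> (A <-> ~V))))) = True
    (((B & ~A) -> A) | ~((B | ~A))) | (((B -> C) | V) <-> (V -> (A <-> ~V))) = False
      ((B & ~A) -> A) | ~((B | ~A)) = False
        (B & ~A) -> A = False
          B & ~A = True
            ~A = True
        ~((B | ~A)) = False
          B | ~A = True
            ~A = True
      ((B -> C) | V) <-> (V -> (A <-> ~V)) = False
        (B -> C) | V = False
          B -> C = False
        V -> (A <-> ~V) = True
          A <-> ~V = False
            ~V = True
The formula evaluates to True.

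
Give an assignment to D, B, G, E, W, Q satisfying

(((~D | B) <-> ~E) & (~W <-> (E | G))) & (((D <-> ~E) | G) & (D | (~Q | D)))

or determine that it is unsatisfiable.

D = True; B = True; G = True; E = False; W = False; Q = True

  ((~D | B) <-> ~E) & (~W <-> (E | G)) = True
    (~D | B) <-> ~E = True
      ~D | B = True
        ~D = False
      ~E = True
    ~W <-> (E | G) = True
      ~W = True
      E | G = True
  ((D <-> ~E) | G) & (D | (~Q | D)) = True
    (D <-> ~E) | G = True
      D <-> ~E = True
        ~E = True
    D | (~Q | D) = True
      ~Q | D = True
        ~Q = False
Both conjuncts True, so the formula holds.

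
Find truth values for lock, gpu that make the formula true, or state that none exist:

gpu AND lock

lock=T; gpu=T

Both conjuncts True, so the formula holds.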